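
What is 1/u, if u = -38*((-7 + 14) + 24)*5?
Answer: -1/5890 ≈ -0.00016978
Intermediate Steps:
u = -5890 (u = -38*(7 + 24)*5 = -38*31*5 = -1178*5 = -5890)
1/u = 1/(-5890) = -1/5890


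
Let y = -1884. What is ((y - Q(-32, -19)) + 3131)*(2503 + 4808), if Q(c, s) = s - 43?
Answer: 9570099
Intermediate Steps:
Q(c, s) = -43 + s
((y - Q(-32, -19)) + 3131)*(2503 + 4808) = ((-1884 - (-43 - 19)) + 3131)*(2503 + 4808) = ((-1884 - 1*(-62)) + 3131)*7311 = ((-1884 + 62) + 3131)*7311 = (-1822 + 3131)*7311 = 1309*7311 = 9570099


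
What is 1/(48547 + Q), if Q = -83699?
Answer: -1/35152 ≈ -2.8448e-5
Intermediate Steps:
1/(48547 + Q) = 1/(48547 - 83699) = 1/(-35152) = -1/35152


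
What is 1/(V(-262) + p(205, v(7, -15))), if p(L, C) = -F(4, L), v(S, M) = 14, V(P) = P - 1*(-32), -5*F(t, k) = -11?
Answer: -5/1161 ≈ -0.0043066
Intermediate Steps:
F(t, k) = 11/5 (F(t, k) = -1/5*(-11) = 11/5)
V(P) = 32 + P (V(P) = P + 32 = 32 + P)
p(L, C) = -11/5 (p(L, C) = -1*11/5 = -11/5)
1/(V(-262) + p(205, v(7, -15))) = 1/((32 - 262) - 11/5) = 1/(-230 - 11/5) = 1/(-1161/5) = -5/1161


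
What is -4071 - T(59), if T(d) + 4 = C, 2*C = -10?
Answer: -4062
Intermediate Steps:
C = -5 (C = (1/2)*(-10) = -5)
T(d) = -9 (T(d) = -4 - 5 = -9)
-4071 - T(59) = -4071 - 1*(-9) = -4071 + 9 = -4062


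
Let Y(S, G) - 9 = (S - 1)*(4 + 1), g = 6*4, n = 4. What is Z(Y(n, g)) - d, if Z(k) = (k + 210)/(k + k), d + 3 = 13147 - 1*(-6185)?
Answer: -154593/8 ≈ -19324.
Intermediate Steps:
d = 19329 (d = -3 + (13147 - 1*(-6185)) = -3 + (13147 + 6185) = -3 + 19332 = 19329)
g = 24
Y(S, G) = 4 + 5*S (Y(S, G) = 9 + (S - 1)*(4 + 1) = 9 + (-1 + S)*5 = 9 + (-5 + 5*S) = 4 + 5*S)
Z(k) = (210 + k)/(2*k) (Z(k) = (210 + k)/((2*k)) = (210 + k)*(1/(2*k)) = (210 + k)/(2*k))
Z(Y(n, g)) - d = (210 + (4 + 5*4))/(2*(4 + 5*4)) - 1*19329 = (210 + (4 + 20))/(2*(4 + 20)) - 19329 = (½)*(210 + 24)/24 - 19329 = (½)*(1/24)*234 - 19329 = 39/8 - 19329 = -154593/8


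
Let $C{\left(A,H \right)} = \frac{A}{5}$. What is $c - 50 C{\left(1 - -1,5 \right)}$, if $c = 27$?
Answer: $7$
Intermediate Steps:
$C{\left(A,H \right)} = \frac{A}{5}$ ($C{\left(A,H \right)} = A \frac{1}{5} = \frac{A}{5}$)
$c - 50 C{\left(1 - -1,5 \right)} = 27 - 50 \frac{1 - -1}{5} = 27 - 50 \frac{1 + 1}{5} = 27 - 50 \cdot \frac{1}{5} \cdot 2 = 27 - 20 = 7$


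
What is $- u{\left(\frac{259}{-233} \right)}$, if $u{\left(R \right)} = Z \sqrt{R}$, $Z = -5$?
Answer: $\frac{5 i \sqrt{60347}}{233} \approx 5.2716 i$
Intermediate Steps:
$u{\left(R \right)} = - 5 \sqrt{R}$
$- u{\left(\frac{259}{-233} \right)} = - \left(-5\right) \sqrt{\frac{259}{-233}} = - \left(-5\right) \sqrt{259 \left(- \frac{1}{233}\right)} = - \left(-5\right) \sqrt{- \frac{259}{233}} = - \left(-5\right) \frac{i \sqrt{60347}}{233} = - \frac{\left(-5\right) i \sqrt{60347}}{233} = \frac{5 i \sqrt{60347}}{233}$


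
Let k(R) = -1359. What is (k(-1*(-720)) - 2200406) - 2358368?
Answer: -4560133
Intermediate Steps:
(k(-1*(-720)) - 2200406) - 2358368 = (-1359 - 2200406) - 2358368 = -2201765 - 2358368 = -4560133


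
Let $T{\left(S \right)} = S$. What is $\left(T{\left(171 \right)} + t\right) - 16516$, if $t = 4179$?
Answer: $-12166$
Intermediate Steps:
$\left(T{\left(171 \right)} + t\right) - 16516 = \left(171 + 4179\right) - 16516 = 4350 - 16516 = -12166$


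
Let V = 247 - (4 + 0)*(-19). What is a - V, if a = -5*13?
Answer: -388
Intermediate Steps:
a = -65
V = 323 (V = 247 - 4*(-19) = 247 - 1*(-76) = 247 + 76 = 323)
a - V = -65 - 1*323 = -65 - 323 = -388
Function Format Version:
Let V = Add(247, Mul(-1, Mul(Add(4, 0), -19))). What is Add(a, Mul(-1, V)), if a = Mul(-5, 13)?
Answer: -388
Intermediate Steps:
a = -65
V = 323 (V = Add(247, Mul(-1, Mul(4, -19))) = Add(247, Mul(-1, -76)) = Add(247, 76) = 323)
Add(a, Mul(-1, V)) = Add(-65, Mul(-1, 323)) = Add(-65, -323) = -388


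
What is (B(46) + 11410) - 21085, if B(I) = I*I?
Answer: -7559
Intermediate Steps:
B(I) = I²
(B(46) + 11410) - 21085 = (46² + 11410) - 21085 = (2116 + 11410) - 21085 = 13526 - 21085 = -7559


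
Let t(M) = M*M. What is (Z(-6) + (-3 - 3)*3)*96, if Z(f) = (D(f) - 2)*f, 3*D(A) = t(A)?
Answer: -7488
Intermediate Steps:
t(M) = M**2
D(A) = A**2/3
Z(f) = f*(-2 + f**2/3) (Z(f) = (f**2/3 - 2)*f = (-2 + f**2/3)*f = f*(-2 + f**2/3))
(Z(-6) + (-3 - 3)*3)*96 = ((1/3)*(-6)*(-6 + (-6)**2) + (-3 - 3)*3)*96 = ((1/3)*(-6)*(-6 + 36) - 6*3)*96 = ((1/3)*(-6)*30 - 18)*96 = (-60 - 18)*96 = -78*96 = -7488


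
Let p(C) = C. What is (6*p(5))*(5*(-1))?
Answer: -150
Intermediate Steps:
(6*p(5))*(5*(-1)) = (6*5)*(5*(-1)) = 30*(-5) = -150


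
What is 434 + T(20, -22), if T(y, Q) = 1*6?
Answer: 440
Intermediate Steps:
T(y, Q) = 6
434 + T(20, -22) = 434 + 6 = 440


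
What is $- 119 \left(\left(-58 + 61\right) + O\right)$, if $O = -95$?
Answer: $10948$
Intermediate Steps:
$- 119 \left(\left(-58 + 61\right) + O\right) = - 119 \left(\left(-58 + 61\right) - 95\right) = - 119 \left(3 - 95\right) = \left(-119\right) \left(-92\right) = 10948$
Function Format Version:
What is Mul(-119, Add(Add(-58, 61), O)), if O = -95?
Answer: 10948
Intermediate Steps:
Mul(-119, Add(Add(-58, 61), O)) = Mul(-119, Add(Add(-58, 61), -95)) = Mul(-119, Add(3, -95)) = Mul(-119, -92) = 10948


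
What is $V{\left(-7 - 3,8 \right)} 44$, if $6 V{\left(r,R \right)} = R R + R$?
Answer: $528$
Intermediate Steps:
$V{\left(r,R \right)} = \frac{R}{6} + \frac{R^{2}}{6}$ ($V{\left(r,R \right)} = \frac{R R + R}{6} = \frac{R^{2} + R}{6} = \frac{R + R^{2}}{6} = \frac{R}{6} + \frac{R^{2}}{6}$)
$V{\left(-7 - 3,8 \right)} 44 = \frac{1}{6} \cdot 8 \left(1 + 8\right) 44 = \frac{1}{6} \cdot 8 \cdot 9 \cdot 44 = 12 \cdot 44 = 528$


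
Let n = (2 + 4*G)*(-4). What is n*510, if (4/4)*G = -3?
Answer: 20400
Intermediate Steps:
G = -3
n = 40 (n = (2 + 4*(-3))*(-4) = (2 - 12)*(-4) = -10*(-4) = 40)
n*510 = 40*510 = 20400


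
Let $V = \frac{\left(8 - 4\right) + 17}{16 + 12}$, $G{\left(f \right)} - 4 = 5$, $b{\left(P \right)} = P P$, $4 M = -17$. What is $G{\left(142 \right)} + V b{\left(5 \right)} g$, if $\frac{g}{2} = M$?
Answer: $- \frac{1203}{8} \approx -150.38$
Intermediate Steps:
$M = - \frac{17}{4}$ ($M = \frac{1}{4} \left(-17\right) = - \frac{17}{4} \approx -4.25$)
$b{\left(P \right)} = P^{2}$
$G{\left(f \right)} = 9$ ($G{\left(f \right)} = 4 + 5 = 9$)
$g = - \frac{17}{2}$ ($g = 2 \left(- \frac{17}{4}\right) = - \frac{17}{2} \approx -8.5$)
$V = \frac{3}{4}$ ($V = \frac{4 + 17}{28} = 21 \cdot \frac{1}{28} = \frac{3}{4} \approx 0.75$)
$G{\left(142 \right)} + V b{\left(5 \right)} g = 9 + \frac{3 \cdot 5^{2}}{4} \left(- \frac{17}{2}\right) = 9 + \frac{3}{4} \cdot 25 \left(- \frac{17}{2}\right) = 9 + \frac{75}{4} \left(- \frac{17}{2}\right) = 9 - \frac{1275}{8} = - \frac{1203}{8}$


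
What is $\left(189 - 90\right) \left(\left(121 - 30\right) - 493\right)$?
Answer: $-39798$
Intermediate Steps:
$\left(189 - 90\right) \left(\left(121 - 30\right) - 493\right) = 99 \left(91 - 493\right) = 99 \left(-402\right) = -39798$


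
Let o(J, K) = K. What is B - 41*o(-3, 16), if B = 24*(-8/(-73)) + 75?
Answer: -42221/73 ≈ -578.37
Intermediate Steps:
B = 5667/73 (B = 24*(-8*(-1/73)) + 75 = 24*(8/73) + 75 = 192/73 + 75 = 5667/73 ≈ 77.630)
B - 41*o(-3, 16) = 5667/73 - 41*16 = 5667/73 - 656 = -42221/73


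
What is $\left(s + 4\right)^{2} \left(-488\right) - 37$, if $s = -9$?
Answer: $-12237$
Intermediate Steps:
$\left(s + 4\right)^{2} \left(-488\right) - 37 = \left(-9 + 4\right)^{2} \left(-488\right) - 37 = \left(-5\right)^{2} \left(-488\right) - 37 = 25 \left(-488\right) - 37 = -12200 - 37 = -12237$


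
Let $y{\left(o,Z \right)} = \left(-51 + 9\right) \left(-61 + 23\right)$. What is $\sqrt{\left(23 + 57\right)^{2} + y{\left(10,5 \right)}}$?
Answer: $2 \sqrt{1999} \approx 89.42$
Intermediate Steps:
$y{\left(o,Z \right)} = 1596$ ($y{\left(o,Z \right)} = \left(-42\right) \left(-38\right) = 1596$)
$\sqrt{\left(23 + 57\right)^{2} + y{\left(10,5 \right)}} = \sqrt{\left(23 + 57\right)^{2} + 1596} = \sqrt{80^{2} + 1596} = \sqrt{6400 + 1596} = \sqrt{7996} = 2 \sqrt{1999}$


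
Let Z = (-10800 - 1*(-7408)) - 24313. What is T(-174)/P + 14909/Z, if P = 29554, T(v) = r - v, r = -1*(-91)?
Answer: -433278761/818793570 ≈ -0.52917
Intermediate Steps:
r = 91
T(v) = 91 - v
Z = -27705 (Z = (-10800 + 7408) - 24313 = -3392 - 24313 = -27705)
T(-174)/P + 14909/Z = (91 - 1*(-174))/29554 + 14909/(-27705) = (91 + 174)*(1/29554) + 14909*(-1/27705) = 265*(1/29554) - 14909/27705 = 265/29554 - 14909/27705 = -433278761/818793570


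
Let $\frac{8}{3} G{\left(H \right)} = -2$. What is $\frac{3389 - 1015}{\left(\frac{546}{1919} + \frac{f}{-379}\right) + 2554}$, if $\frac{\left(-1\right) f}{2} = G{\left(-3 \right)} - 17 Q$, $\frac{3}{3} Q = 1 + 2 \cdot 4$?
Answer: $\frac{3453225148}{3714287191} \approx 0.92971$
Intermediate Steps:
$Q = 9$ ($Q = 1 + 2 \cdot 4 = 1 + 8 = 9$)
$G{\left(H \right)} = - \frac{3}{4}$ ($G{\left(H \right)} = \frac{3}{8} \left(-2\right) = - \frac{3}{4}$)
$f = \frac{615}{2}$ ($f = - 2 \left(- \frac{3}{4} - 153\right) = \left(-2\right) \left(- \frac{615}{4}\right) = \frac{615}{2} \approx 307.5$)
$\frac{3389 - 1015}{\left(\frac{546}{1919} + \frac{f}{-379}\right) + 2554} = \frac{3389 - 1015}{\left(\frac{546}{1919} + \frac{615}{2 \left(-379\right)}\right) + 2554} = \frac{2374}{\left(546 \cdot \frac{1}{1919} + \frac{615}{2} \left(- \frac{1}{379}\right)\right) + 2554} = \frac{2374}{\left(\frac{546}{1919} - \frac{615}{758}\right) + 2554} = \frac{2374}{- \frac{766317}{1454602} + 2554} = \frac{2374}{\frac{3714287191}{1454602}} = 2374 \cdot \frac{1454602}{3714287191} = \frac{3453225148}{3714287191}$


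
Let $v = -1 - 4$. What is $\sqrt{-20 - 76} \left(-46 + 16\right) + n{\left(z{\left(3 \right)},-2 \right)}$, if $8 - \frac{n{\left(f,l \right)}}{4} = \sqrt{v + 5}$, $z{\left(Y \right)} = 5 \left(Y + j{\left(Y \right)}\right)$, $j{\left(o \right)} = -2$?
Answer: $32 - 120 i \sqrt{6} \approx 32.0 - 293.94 i$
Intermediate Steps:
$z{\left(Y \right)} = -10 + 5 Y$ ($z{\left(Y \right)} = 5 \left(Y - 2\right) = 5 \left(-2 + Y\right) = -10 + 5 Y$)
$v = -5$ ($v = -1 - 4 = -5$)
$n{\left(f,l \right)} = 32$ ($n{\left(f,l \right)} = 32 - 4 \sqrt{-5 + 5} = 32 - 4 \sqrt{0} = 32 - 0 = 32 + 0 = 32$)
$\sqrt{-20 - 76} \left(-46 + 16\right) + n{\left(z{\left(3 \right)},-2 \right)} = \sqrt{-20 - 76} \left(-46 + 16\right) + 32 = \sqrt{-96} \left(-30\right) + 32 = 4 i \sqrt{6} \left(-30\right) + 32 = - 120 i \sqrt{6} + 32 = 32 - 120 i \sqrt{6}$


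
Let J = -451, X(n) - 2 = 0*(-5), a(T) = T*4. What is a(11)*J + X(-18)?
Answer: -19842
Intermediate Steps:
a(T) = 4*T
X(n) = 2 (X(n) = 2 + 0*(-5) = 2 + 0 = 2)
a(11)*J + X(-18) = (4*11)*(-451) + 2 = 44*(-451) + 2 = -19844 + 2 = -19842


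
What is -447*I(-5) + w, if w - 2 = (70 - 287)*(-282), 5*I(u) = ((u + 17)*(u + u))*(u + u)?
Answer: -46084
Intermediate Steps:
I(u) = 4*u²*(17 + u)/5 (I(u) = (((u + 17)*(u + u))*(u + u))/5 = (((17 + u)*(2*u))*(2*u))/5 = ((2*u*(17 + u))*(2*u))/5 = (4*u²*(17 + u))/5 = 4*u²*(17 + u)/5)
w = 61196 (w = 2 + (70 - 287)*(-282) = 2 - 217*(-282) = 2 + 61194 = 61196)
-447*I(-5) + w = -1788*(-5)²*(17 - 5)/5 + 61196 = -1788*25*12/5 + 61196 = -447*240 + 61196 = -107280 + 61196 = -46084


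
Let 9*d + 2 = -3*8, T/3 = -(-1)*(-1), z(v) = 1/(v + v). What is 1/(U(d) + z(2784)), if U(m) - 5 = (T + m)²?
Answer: 150336/5965211 ≈ 0.025202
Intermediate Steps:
z(v) = 1/(2*v)
T = -3 (T = 3*(-(-1)*(-1)) = 3*(-1*1) = 3*(-1) = -3)
d = -26/9 (d = -2/9 + (-3*8)/9 = -2/9 + (⅑)*(-24) = -2/9 - 8/3 = -26/9 ≈ -2.8889)
U(m) = 5 + (-3 + m)²
1/(U(d) + z(2784)) = 1/((5 + (-3 - 26/9)²) + (½)/2784) = 1/((5 + (-53/9)²) + (½)*(1/2784)) = 1/((5 + 2809/81) + 1/5568) = 1/(3214/81 + 1/5568) = 1/(5965211/150336) = 150336/5965211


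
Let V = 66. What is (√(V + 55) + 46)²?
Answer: 3249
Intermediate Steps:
(√(V + 55) + 46)² = (√(66 + 55) + 46)² = (√121 + 46)² = (11 + 46)² = 57² = 3249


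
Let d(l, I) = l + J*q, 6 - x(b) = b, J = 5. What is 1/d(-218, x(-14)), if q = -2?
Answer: -1/228 ≈ -0.0043860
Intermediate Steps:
x(b) = 6 - b
d(l, I) = -10 + l (d(l, I) = l + 5*(-2) = l - 10 = -10 + l)
1/d(-218, x(-14)) = 1/(-10 - 218) = 1/(-228) = -1/228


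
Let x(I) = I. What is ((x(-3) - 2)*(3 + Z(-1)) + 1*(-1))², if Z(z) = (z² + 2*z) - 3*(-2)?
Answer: 1681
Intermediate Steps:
Z(z) = 6 + z² + 2*z (Z(z) = (z² + 2*z) + 6 = 6 + z² + 2*z)
((x(-3) - 2)*(3 + Z(-1)) + 1*(-1))² = ((-3 - 2)*(3 + (6 + (-1)² + 2*(-1))) + 1*(-1))² = (-5*(3 + (6 + 1 - 2)) - 1)² = (-5*(3 + 5) - 1)² = (-5*8 - 1)² = (-40 - 1)² = (-41)² = 1681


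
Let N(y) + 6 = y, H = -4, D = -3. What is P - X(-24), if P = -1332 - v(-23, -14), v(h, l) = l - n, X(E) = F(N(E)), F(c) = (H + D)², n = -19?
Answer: -1386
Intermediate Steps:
N(y) = -6 + y
F(c) = 49 (F(c) = (-4 - 3)² = (-7)² = 49)
X(E) = 49
v(h, l) = 19 + l (v(h, l) = l - 1*(-19) = l + 19 = 19 + l)
P = -1337 (P = -1332 - (19 - 14) = -1332 - 1*5 = -1332 - 5 = -1337)
P - X(-24) = -1337 - 1*49 = -1337 - 49 = -1386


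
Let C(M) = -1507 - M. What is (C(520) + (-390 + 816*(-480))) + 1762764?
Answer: 1368667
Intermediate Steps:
(C(520) + (-390 + 816*(-480))) + 1762764 = ((-1507 - 1*520) + (-390 + 816*(-480))) + 1762764 = ((-1507 - 520) + (-390 - 391680)) + 1762764 = (-2027 - 392070) + 1762764 = -394097 + 1762764 = 1368667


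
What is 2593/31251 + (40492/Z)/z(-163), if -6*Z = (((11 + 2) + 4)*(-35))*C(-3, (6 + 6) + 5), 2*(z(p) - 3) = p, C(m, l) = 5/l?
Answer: -15113743229/858621225 ≈ -17.602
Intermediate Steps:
z(p) = 3 + p/2
Z = 175/6 (Z = -((11 + 2) + 4)*(-35)*5/((6 + 6) + 5)/6 = -(13 + 4)*(-35)*5/(12 + 5)/6 = -17*(-35)*5/17/6 = -(-595)*5*(1/17)/6 = -(-595)*5/(6*17) = -⅙*(-175) = 175/6 ≈ 29.167)
2593/31251 + (40492/Z)/z(-163) = 2593/31251 + (40492/(175/6))/(3 + (½)*(-163)) = 2593*(1/31251) + (40492*(6/175))/(3 - 163/2) = 2593/31251 + 242952/(175*(-157/2)) = 2593/31251 + (242952/175)*(-2/157) = 2593/31251 - 485904/27475 = -15113743229/858621225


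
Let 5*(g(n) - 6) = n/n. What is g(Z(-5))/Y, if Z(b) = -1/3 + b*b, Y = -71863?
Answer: -31/359315 ≈ -8.6275e-5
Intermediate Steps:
Z(b) = -1/3 + b**2 (Z(b) = -1*1/3 + b**2 = -1/3 + b**2)
g(n) = 31/5 (g(n) = 6 + (n/n)/5 = 6 + (1/5)*1 = 6 + 1/5 = 31/5)
g(Z(-5))/Y = (31/5)/(-71863) = (31/5)*(-1/71863) = -31/359315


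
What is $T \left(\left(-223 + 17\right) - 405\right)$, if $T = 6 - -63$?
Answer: $-42159$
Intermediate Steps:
$T = 69$ ($T = 6 + 63 = 69$)
$T \left(\left(-223 + 17\right) - 405\right) = 69 \left(\left(-223 + 17\right) - 405\right) = 69 \left(-206 - 405\right) = 69 \left(-611\right) = -42159$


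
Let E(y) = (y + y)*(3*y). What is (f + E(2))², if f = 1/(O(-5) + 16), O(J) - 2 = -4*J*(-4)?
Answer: 2211169/3844 ≈ 575.23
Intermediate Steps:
O(J) = 2 + 16*J (O(J) = 2 - 4*J*(-4) = 2 + 16*J)
f = -1/62 (f = 1/((2 + 16*(-5)) + 16) = 1/((2 - 80) + 16) = 1/(-78 + 16) = 1/(-62) = -1/62 ≈ -0.016129)
E(y) = 6*y² (E(y) = (2*y)*(3*y) = 6*y²)
(f + E(2))² = (-1/62 + 6*2²)² = (-1/62 + 6*4)² = (-1/62 + 24)² = (1487/62)² = 2211169/3844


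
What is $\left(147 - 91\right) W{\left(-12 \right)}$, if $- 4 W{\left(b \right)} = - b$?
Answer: $-168$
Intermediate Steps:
$W{\left(b \right)} = \frac{b}{4}$ ($W{\left(b \right)} = - \frac{\left(-1\right) b}{4} = \frac{b}{4}$)
$\left(147 - 91\right) W{\left(-12 \right)} = \left(147 - 91\right) \frac{1}{4} \left(-12\right) = 56 \left(-3\right) = -168$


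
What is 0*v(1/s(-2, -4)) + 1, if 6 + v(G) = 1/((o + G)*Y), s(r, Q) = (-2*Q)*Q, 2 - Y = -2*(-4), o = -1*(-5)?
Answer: 1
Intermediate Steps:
o = 5
Y = -6 (Y = 2 - (-2)*(-4) = 2 - 1*8 = 2 - 8 = -6)
s(r, Q) = -2*Q²
v(G) = -6 - 1/(6*(5 + G)) (v(G) = -6 + 1/((5 + G)*(-6)) = -6 - ⅙/(5 + G) = -6 - 1/(6*(5 + G)))
0*v(1/s(-2, -4)) + 1 = 0*((-181 - 36/((-2*(-4)²)))/(6*(5 + 1/(-2*(-4)²)))) + 1 = 0*((-181 - 36/((-2*16)))/(6*(5 + 1/(-2*16)))) + 1 = 0*((-181 - 36/(-32))/(6*(5 + 1/(-32)))) + 1 = 0*((-181 - 36*(-1/32))/(6*(5 - 1/32))) + 1 = 0*((-181 + 9/8)/(6*(159/32))) + 1 = 0*((⅙)*(32/159)*(-1439/8)) + 1 = 0*(-2878/477) + 1 = 0 + 1 = 1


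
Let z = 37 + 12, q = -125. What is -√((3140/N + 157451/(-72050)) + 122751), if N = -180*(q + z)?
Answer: -√82812480280704757/821370 ≈ -350.36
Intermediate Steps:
z = 49
N = 13680 (N = -180*(-125 + 49) = -180*(-76) = 13680)
-√((3140/N + 157451/(-72050)) + 122751) = -√((3140/13680 + 157451/(-72050)) + 122751) = -√((3140*(1/13680) + 157451*(-1/72050)) + 122751) = -√((157/684 - 157451/72050) + 122751) = -√(-48192317/24641100 + 122751) = -√(3024671473783/24641100) = -√82812480280704757/821370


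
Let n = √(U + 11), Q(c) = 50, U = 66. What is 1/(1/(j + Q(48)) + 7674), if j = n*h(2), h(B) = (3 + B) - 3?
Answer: 16821458/129088252393 + 2*√77/129088252393 ≈ 0.00013031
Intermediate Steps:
h(B) = B
n = √77 (n = √(66 + 11) = √77 ≈ 8.7750)
j = 2*√77 (j = √77*2 = 2*√77 ≈ 17.550)
1/(1/(j + Q(48)) + 7674) = 1/(1/(2*√77 + 50) + 7674) = 1/(1/(50 + 2*√77) + 7674) = 1/(7674 + 1/(50 + 2*√77))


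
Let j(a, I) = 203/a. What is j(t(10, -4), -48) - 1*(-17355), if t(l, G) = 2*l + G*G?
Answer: 624983/36 ≈ 17361.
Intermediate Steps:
t(l, G) = G**2 + 2*l (t(l, G) = 2*l + G**2 = G**2 + 2*l)
j(t(10, -4), -48) - 1*(-17355) = 203/((-4)**2 + 2*10) - 1*(-17355) = 203/(16 + 20) + 17355 = 203/36 + 17355 = 624983/36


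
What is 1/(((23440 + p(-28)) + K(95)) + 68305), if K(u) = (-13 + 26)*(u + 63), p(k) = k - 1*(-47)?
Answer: 1/93818 ≈ 1.0659e-5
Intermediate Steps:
p(k) = 47 + k (p(k) = k + 47 = 47 + k)
K(u) = 819 + 13*u (K(u) = 13*(63 + u) = 819 + 13*u)
1/(((23440 + p(-28)) + K(95)) + 68305) = 1/(((23440 + (47 - 28)) + (819 + 13*95)) + 68305) = 1/(((23440 + 19) + (819 + 1235)) + 68305) = 1/((23459 + 2054) + 68305) = 1/(25513 + 68305) = 1/93818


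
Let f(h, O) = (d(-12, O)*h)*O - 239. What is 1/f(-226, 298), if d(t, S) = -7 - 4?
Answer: 1/740589 ≈ 1.3503e-6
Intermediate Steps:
d(t, S) = -11
f(h, O) = -239 - 11*O*h (f(h, O) = (-11*h)*O - 239 = -11*O*h - 239 = -239 - 11*O*h)
1/f(-226, 298) = 1/(-239 - 11*298*(-226)) = 1/(-239 + 740828) = 1/740589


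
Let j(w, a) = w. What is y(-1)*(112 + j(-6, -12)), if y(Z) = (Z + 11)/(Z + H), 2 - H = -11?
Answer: 265/3 ≈ 88.333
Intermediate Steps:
H = 13 (H = 2 - 1*(-11) = 2 + 11 = 13)
y(Z) = (11 + Z)/(13 + Z) (y(Z) = (Z + 11)/(Z + 13) = (11 + Z)/(13 + Z))
y(-1)*(112 + j(-6, -12)) = ((11 - 1)/(13 - 1))*(112 - 6) = (10/12)*106 = ((1/12)*10)*106 = (⅚)*106 = 265/3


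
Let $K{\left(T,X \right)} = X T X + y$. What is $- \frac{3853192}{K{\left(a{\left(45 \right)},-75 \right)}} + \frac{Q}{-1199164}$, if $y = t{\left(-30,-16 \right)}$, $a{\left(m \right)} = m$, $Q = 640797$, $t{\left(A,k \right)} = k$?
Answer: $- \frac{4782800619361}{303519200876} \approx -15.758$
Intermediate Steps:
$y = -16$
$K{\left(T,X \right)} = -16 + T X^{2}$ ($K{\left(T,X \right)} = X T X - 16 = T X X - 16 = T X^{2} - 16 = -16 + T X^{2}$)
$- \frac{3853192}{K{\left(a{\left(45 \right)},-75 \right)}} + \frac{Q}{-1199164} = - \frac{3853192}{-16 + 45 \left(-75\right)^{2}} + \frac{640797}{-1199164} = - \frac{3853192}{-16 + 45 \cdot 5625} + 640797 \left(- \frac{1}{1199164}\right) = - \frac{3853192}{-16 + 253125} - \frac{640797}{1199164} = - \frac{3853192}{253109} - \frac{640797}{1199164} = - \frac{4782800619361}{303519200876}$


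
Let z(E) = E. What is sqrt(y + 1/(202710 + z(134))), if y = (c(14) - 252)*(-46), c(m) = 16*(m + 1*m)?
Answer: I*sqrt(92742381458633)/101422 ≈ 94.953*I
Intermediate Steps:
c(m) = 32*m (c(m) = 16*(m + m) = 16*(2*m) = 32*m)
y = -9016 (y = (32*14 - 252)*(-46) = (448 - 252)*(-46) = 196*(-46) = -9016)
sqrt(y + 1/(202710 + z(134))) = sqrt(-9016 + 1/(202710 + 134)) = sqrt(-9016 + 1/202844) = sqrt(-1828841503/202844) = I*sqrt(92742381458633)/101422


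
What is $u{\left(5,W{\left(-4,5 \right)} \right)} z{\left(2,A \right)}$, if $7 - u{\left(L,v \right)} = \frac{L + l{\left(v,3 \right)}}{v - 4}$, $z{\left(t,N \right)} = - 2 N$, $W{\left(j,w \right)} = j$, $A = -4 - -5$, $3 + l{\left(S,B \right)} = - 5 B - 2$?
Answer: $- \frac{41}{4} \approx -10.25$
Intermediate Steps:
$l{\left(S,B \right)} = -5 - 5 B$ ($l{\left(S,B \right)} = -3 - \left(2 + 5 B\right) = -5 - 5 B$)
$A = 1$ ($A = -4 + 5 = 1$)
$u{\left(L,v \right)} = 7 - \frac{-20 + L}{-4 + v}$ ($u{\left(L,v \right)} = 7 - \frac{L - 20}{v - 4} = 7 - \frac{L - 20}{-4 + v} = 7 - \frac{-20 + L}{-4 + v}$)
$u{\left(5,W{\left(-4,5 \right)} \right)} z{\left(2,A \right)} = \frac{-8 - 5 + 7 \left(-4\right)}{-4 - 4} \left(\left(-2\right) 1\right) = \frac{-8 - 5 - 28}{-8} \left(-2\right) = \left(- \frac{1}{8}\right) \left(-41\right) \left(-2\right) = \frac{41}{8} \left(-2\right) = - \frac{41}{4}$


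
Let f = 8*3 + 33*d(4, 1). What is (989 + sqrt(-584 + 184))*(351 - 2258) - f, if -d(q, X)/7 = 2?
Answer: -1885585 - 38140*I ≈ -1.8856e+6 - 38140.0*I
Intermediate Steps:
d(q, X) = -14 (d(q, X) = -7*2 = -14)
f = -438 (f = 8*3 + 33*(-14) = 24 - 462 = -438)
(989 + sqrt(-584 + 184))*(351 - 2258) - f = (989 + sqrt(-584 + 184))*(351 - 2258) - 1*(-438) = (989 + sqrt(-400))*(-1907) + 438 = (989 + 20*I)*(-1907) + 438 = (-1886023 - 38140*I) + 438 = -1885585 - 38140*I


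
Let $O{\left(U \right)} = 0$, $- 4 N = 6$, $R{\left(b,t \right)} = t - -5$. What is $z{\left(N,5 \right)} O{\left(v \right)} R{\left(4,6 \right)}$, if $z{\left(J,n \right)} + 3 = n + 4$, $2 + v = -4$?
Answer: $0$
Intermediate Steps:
$v = -6$ ($v = -2 - 4 = -6$)
$R{\left(b,t \right)} = 5 + t$ ($R{\left(b,t \right)} = t + 5 = 5 + t$)
$N = - \frac{3}{2}$ ($N = \left(- \frac{1}{4}\right) 6 = - \frac{3}{2} \approx -1.5$)
$z{\left(J,n \right)} = 1 + n$ ($z{\left(J,n \right)} = -3 + \left(n + 4\right) = -3 + \left(4 + n\right) = 1 + n$)
$z{\left(N,5 \right)} O{\left(v \right)} R{\left(4,6 \right)} = \left(1 + 5\right) 0 \left(5 + 6\right) = 6 \cdot 0 \cdot 11 = 0 \cdot 11 = 0$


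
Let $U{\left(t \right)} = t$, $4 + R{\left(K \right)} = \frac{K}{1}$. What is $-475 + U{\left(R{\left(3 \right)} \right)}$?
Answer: $-476$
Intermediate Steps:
$R{\left(K \right)} = -4 + K$ ($R{\left(K \right)} = -4 + \frac{K}{1} = -4 + K 1 = -4 + K$)
$-475 + U{\left(R{\left(3 \right)} \right)} = -475 + \left(-4 + 3\right) = -475 - 1 = -476$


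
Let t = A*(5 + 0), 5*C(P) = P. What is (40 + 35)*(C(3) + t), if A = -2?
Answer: -705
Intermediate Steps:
C(P) = P/5
t = -10 (t = -2*(5 + 0) = -2*5 = -10)
(40 + 35)*(C(3) + t) = (40 + 35)*((⅕)*3 - 10) = 75*(⅗ - 10) = 75*(-47/5) = -705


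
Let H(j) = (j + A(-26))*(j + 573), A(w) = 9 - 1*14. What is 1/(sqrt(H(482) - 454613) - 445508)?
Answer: -31822/14176952103 - sqrt(48622)/198477329442 ≈ -2.2457e-6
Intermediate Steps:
A(w) = -5 (A(w) = 9 - 14 = -5)
H(j) = (-5 + j)*(573 + j) (H(j) = (j - 5)*(j + 573) = (-5 + j)*(573 + j))
1/(sqrt(H(482) - 454613) - 445508) = 1/(sqrt((-2865 + 482**2 + 568*482) - 454613) - 445508) = 1/(sqrt((-2865 + 232324 + 273776) - 454613) - 445508) = 1/(sqrt(503235 - 454613) - 445508) = 1/(sqrt(48622) - 445508) = 1/(-445508 + sqrt(48622))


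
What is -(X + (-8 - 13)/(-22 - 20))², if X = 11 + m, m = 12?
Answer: -2209/4 ≈ -552.25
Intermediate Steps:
X = 23 (X = 11 + 12 = 23)
-(X + (-8 - 13)/(-22 - 20))² = -(23 + (-8 - 13)/(-22 - 20))² = -(23 - 21/(-42))² = -(23 - 21*(-1/42))² = -(23 + ½)² = -(47/2)² = -1*2209/4 = -2209/4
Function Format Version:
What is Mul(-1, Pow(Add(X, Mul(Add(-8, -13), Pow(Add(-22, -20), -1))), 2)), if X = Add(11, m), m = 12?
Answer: Rational(-2209, 4) ≈ -552.25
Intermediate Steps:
X = 23 (X = Add(11, 12) = 23)
Mul(-1, Pow(Add(X, Mul(Add(-8, -13), Pow(Add(-22, -20), -1))), 2)) = Mul(-1, Pow(Add(23, Mul(Add(-8, -13), Pow(Add(-22, -20), -1))), 2)) = Mul(-1, Pow(Add(23, Mul(-21, Pow(-42, -1))), 2)) = Mul(-1, Pow(Add(23, Mul(-21, Rational(-1, 42))), 2)) = Mul(-1, Pow(Add(23, Rational(1, 2)), 2)) = Mul(-1, Pow(Rational(47, 2), 2)) = Mul(-1, Rational(2209, 4)) = Rational(-2209, 4)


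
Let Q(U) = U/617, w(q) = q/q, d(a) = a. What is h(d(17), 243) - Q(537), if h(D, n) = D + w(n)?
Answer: 10569/617 ≈ 17.130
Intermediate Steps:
w(q) = 1
Q(U) = U/617 (Q(U) = U*(1/617) = U/617)
h(D, n) = 1 + D (h(D, n) = D + 1 = 1 + D)
h(d(17), 243) - Q(537) = (1 + 17) - 537/617 = 18 - 1*537/617 = 18 - 537/617 = 10569/617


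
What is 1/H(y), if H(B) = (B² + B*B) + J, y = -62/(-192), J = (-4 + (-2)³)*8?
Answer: -4608/441407 ≈ -0.010439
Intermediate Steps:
J = -96 (J = (-4 - 8)*8 = -12*8 = -96)
y = 31/96 (y = -62*(-1/192) = 31/96 ≈ 0.32292)
H(B) = -96 + 2*B² (H(B) = (B² + B*B) - 96 = (B² + B²) - 96 = 2*B² - 96 = -96 + 2*B²)
1/H(y) = 1/(-96 + 2*(31/96)²) = 1/(-96 + 2*(961/9216)) = 1/(-96 + 961/4608) = 1/(-441407/4608) = -4608/441407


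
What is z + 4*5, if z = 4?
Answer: 24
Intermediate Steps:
z + 4*5 = 4 + 4*5 = 4 + 20 = 24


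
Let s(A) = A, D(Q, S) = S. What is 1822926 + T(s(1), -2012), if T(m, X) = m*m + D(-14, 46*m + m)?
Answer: 1822974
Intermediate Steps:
T(m, X) = m² + 47*m (T(m, X) = m*m + (46*m + m) = m² + 47*m)
1822926 + T(s(1), -2012) = 1822926 + 1*(47 + 1) = 1822926 + 1*48 = 1822926 + 48 = 1822974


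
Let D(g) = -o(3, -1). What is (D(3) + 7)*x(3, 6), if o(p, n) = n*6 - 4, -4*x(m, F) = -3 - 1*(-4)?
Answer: -17/4 ≈ -4.2500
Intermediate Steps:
x(m, F) = -¼ (x(m, F) = -(-3 - 1*(-4))/4 = -(-3 + 4)/4 = -¼*1 = -¼)
o(p, n) = -4 + 6*n (o(p, n) = 6*n - 4 = -4 + 6*n)
D(g) = 10 (D(g) = -(-4 + 6*(-1)) = -(-4 - 6) = -1*(-10) = 10)
(D(3) + 7)*x(3, 6) = (10 + 7)*(-¼) = 17*(-¼) = -17/4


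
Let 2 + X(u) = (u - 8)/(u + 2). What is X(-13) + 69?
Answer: 758/11 ≈ 68.909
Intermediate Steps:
X(u) = -2 + (-8 + u)/(2 + u) (X(u) = -2 + (u - 8)/(u + 2) = -2 + (-8 + u)/(2 + u))
X(-13) + 69 = (-12 - 1*(-13))/(2 - 13) + 69 = (-12 + 13)/(-11) + 69 = -1/11*1 + 69 = -1/11 + 69 = 758/11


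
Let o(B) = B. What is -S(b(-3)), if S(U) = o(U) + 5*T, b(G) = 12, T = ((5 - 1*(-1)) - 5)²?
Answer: -17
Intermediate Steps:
T = 1 (T = ((5 + 1) - 5)² = (6 - 5)² = 1² = 1)
S(U) = 5 + U (S(U) = U + 5*1 = U + 5 = 5 + U)
-S(b(-3)) = -(5 + 12) = -1*17 = -17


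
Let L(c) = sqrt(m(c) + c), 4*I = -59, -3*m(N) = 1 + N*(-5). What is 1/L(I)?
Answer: -I*sqrt(357)/119 ≈ -0.15878*I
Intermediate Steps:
m(N) = -1/3 + 5*N/3 (m(N) = -(1 + N*(-5))/3 = -(1 - 5*N)/3 = -1/3 + 5*N/3)
I = -59/4 (I = (1/4)*(-59) = -59/4 ≈ -14.750)
L(c) = sqrt(-1/3 + 8*c/3) (L(c) = sqrt((-1/3 + 5*c/3) + c) = sqrt(-1/3 + 8*c/3))
1/L(I) = 1/(sqrt(-3 + 24*(-59/4))/3) = 1/(sqrt(-3 - 354)/3) = 1/(sqrt(-357)/3) = 1/((I*sqrt(357))/3) = 1/(I*sqrt(357)/3) = -I*sqrt(357)/119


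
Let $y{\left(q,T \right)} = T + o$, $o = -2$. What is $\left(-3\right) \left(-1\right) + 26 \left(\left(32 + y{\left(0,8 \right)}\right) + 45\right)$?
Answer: $2161$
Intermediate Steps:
$y{\left(q,T \right)} = -2 + T$ ($y{\left(q,T \right)} = T - 2 = -2 + T$)
$\left(-3\right) \left(-1\right) + 26 \left(\left(32 + y{\left(0,8 \right)}\right) + 45\right) = \left(-3\right) \left(-1\right) + 26 \left(\left(32 + \left(-2 + 8\right)\right) + 45\right) = 3 + 26 \left(\left(32 + 6\right) + 45\right) = 3 + 26 \left(38 + 45\right) = 3 + 26 \cdot 83 = 3 + 2158 = 2161$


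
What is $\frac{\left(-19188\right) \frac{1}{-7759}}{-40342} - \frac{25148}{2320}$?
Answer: $- \frac{983963746963}{90773937620} \approx -10.84$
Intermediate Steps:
$\frac{\left(-19188\right) \frac{1}{-7759}}{-40342} - \frac{25148}{2320} = \left(-19188\right) \left(- \frac{1}{7759}\right) \left(- \frac{1}{40342}\right) - \frac{6287}{580} = \frac{19188}{7759} \left(- \frac{1}{40342}\right) - \frac{6287}{580} = - \frac{9594}{156506789} - \frac{6287}{580} = - \frac{983963746963}{90773937620}$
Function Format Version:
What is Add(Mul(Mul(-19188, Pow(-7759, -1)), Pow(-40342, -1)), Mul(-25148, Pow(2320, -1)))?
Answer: Rational(-983963746963, 90773937620) ≈ -10.840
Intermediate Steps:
Add(Mul(Mul(-19188, Pow(-7759, -1)), Pow(-40342, -1)), Mul(-25148, Pow(2320, -1))) = Add(Mul(Mul(-19188, Rational(-1, 7759)), Rational(-1, 40342)), Mul(-25148, Rational(1, 2320))) = Add(Mul(Rational(19188, 7759), Rational(-1, 40342)), Rational(-6287, 580)) = Add(Rational(-9594, 156506789), Rational(-6287, 580)) = Rational(-983963746963, 90773937620)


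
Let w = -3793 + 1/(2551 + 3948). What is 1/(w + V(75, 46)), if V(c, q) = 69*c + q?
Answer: 6499/9280573 ≈ 0.00070028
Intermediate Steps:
V(c, q) = q + 69*c
w = -24650706/6499 (w = -3793 + 1/6499 = -24650706/6499 ≈ -3793.0)
1/(w + V(75, 46)) = 1/(-24650706/6499 + (46 + 69*75)) = 1/(-24650706/6499 + (46 + 5175)) = 1/(-24650706/6499 + 5221) = 1/(9280573/6499) = 6499/9280573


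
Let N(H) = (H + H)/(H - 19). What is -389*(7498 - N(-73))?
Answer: -134140815/46 ≈ -2.9161e+6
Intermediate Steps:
N(H) = 2*H/(-19 + H) (N(H) = (2*H)/(-19 + H) = 2*H/(-19 + H))
-389*(7498 - N(-73)) = -389*(7498 - 2*(-73)/(-19 - 73)) = -389*(7498 - 2*(-73)/(-92)) = -389*(7498 - 2*(-73)*(-1)/92) = -389*(7498 - 1*73/46) = -389*(7498 - 73/46) = -389*344835/46 = -134140815/46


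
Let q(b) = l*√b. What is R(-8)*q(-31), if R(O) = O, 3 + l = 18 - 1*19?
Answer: 32*I*√31 ≈ 178.17*I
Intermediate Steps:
l = -4 (l = -3 + (18 - 1*19) = -3 + (18 - 19) = -3 - 1 = -4)
q(b) = -4*√b
R(-8)*q(-31) = -(-32)*√(-31) = -(-32)*I*√31 = 32*I*√31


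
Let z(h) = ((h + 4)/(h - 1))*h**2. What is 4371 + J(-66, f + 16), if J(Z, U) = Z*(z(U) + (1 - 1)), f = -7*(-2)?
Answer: -1892841/29 ≈ -65270.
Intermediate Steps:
f = 14
z(h) = h**2*(4 + h)/(-1 + h) (z(h) = ((4 + h)/(-1 + h))*h**2 = h**2*(4 + h)/(-1 + h))
J(Z, U) = Z*U**2*(4 + U)/(-1 + U) (J(Z, U) = Z*(U**2*(4 + U)/(-1 + U) + (1 - 1)) = Z*(U**2*(4 + U)/(-1 + U) + 0) = Z*(U**2*(4 + U)/(-1 + U)) = Z*U**2*(4 + U)/(-1 + U))
4371 + J(-66, f + 16) = 4371 - 66*(14 + 16)**2*(4 + (14 + 16))/(-1 + (14 + 16)) = 4371 - 66*30**2*(4 + 30)/(-1 + 30) = 4371 - 66*900*34/29 = 4371 - 66*900*1/29*34 = 4371 - 2019600/29 = -1892841/29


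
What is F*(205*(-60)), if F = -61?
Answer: 750300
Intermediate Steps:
F*(205*(-60)) = -12505*(-60) = -61*(-12300) = 750300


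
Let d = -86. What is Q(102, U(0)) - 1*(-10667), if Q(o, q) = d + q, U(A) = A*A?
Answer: 10581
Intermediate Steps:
U(A) = A²
Q(o, q) = -86 + q
Q(102, U(0)) - 1*(-10667) = (-86 + 0²) - 1*(-10667) = (-86 + 0) + 10667 = -86 + 10667 = 10581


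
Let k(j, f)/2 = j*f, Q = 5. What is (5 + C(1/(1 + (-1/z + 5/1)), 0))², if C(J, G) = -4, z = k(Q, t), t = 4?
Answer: 1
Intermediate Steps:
k(j, f) = 2*f*j (k(j, f) = 2*(j*f) = 2*(f*j) = 2*f*j)
z = 40 (z = 2*4*5 = 40)
(5 + C(1/(1 + (-1/z + 5/1)), 0))² = (5 - 4)² = 1² = 1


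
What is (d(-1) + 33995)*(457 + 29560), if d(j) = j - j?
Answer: 1020427915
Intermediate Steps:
d(j) = 0
(d(-1) + 33995)*(457 + 29560) = (0 + 33995)*(457 + 29560) = 33995*30017 = 1020427915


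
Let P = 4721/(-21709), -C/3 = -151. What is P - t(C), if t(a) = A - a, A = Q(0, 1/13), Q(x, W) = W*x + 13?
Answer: 9547239/21709 ≈ 439.78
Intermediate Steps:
Q(x, W) = 13 + W*x
A = 13 (A = 13 + (1/13)*0 = 13 + 0 = 13)
C = 453 (C = -3*(-151) = 453)
P = -4721/21709 (P = 4721*(-1/21709) = -4721/21709 ≈ -0.21747)
t(a) = 13 - a
P - t(C) = -4721/21709 - (13 - 1*453) = -4721/21709 - (13 - 453) = -4721/21709 - 1*(-440) = -4721/21709 + 440 = 9547239/21709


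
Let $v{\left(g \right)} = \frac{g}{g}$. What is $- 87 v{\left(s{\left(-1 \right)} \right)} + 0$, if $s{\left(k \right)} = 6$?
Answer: $-87$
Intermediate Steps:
$v{\left(g \right)} = 1$
$- 87 v{\left(s{\left(-1 \right)} \right)} + 0 = \left(-87\right) 1 + 0 = -87 + 0 = -87$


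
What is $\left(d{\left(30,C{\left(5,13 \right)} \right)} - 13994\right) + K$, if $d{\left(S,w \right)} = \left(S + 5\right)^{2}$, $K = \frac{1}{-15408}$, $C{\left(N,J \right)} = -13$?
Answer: $- \frac{196744753}{15408} \approx -12769.0$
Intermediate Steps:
$K = - \frac{1}{15408} \approx -6.4901 \cdot 10^{-5}$
$d{\left(S,w \right)} = \left(5 + S\right)^{2}$
$\left(d{\left(30,C{\left(5,13 \right)} \right)} - 13994\right) + K = \left(\left(5 + 30\right)^{2} - 13994\right) - \frac{1}{15408} = \left(35^{2} - 13994\right) - \frac{1}{15408} = \left(1225 - 13994\right) - \frac{1}{15408} = -12769 - \frac{1}{15408} = - \frac{196744753}{15408}$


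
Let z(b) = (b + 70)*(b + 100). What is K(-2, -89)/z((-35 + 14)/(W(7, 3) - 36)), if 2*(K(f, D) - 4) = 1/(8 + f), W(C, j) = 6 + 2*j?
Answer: 112/196101 ≈ 0.00057113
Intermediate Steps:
K(f, D) = 4 + 1/(2*(8 + f))
z(b) = (70 + b)*(100 + b)
K(-2, -89)/z((-35 + 14)/(W(7, 3) - 36)) = ((65 + 8*(-2))/(2*(8 - 2)))/(7000 + ((-35 + 14)/((6 + 2*3) - 36))² + 170*((-35 + 14)/((6 + 2*3) - 36))) = ((½)*(65 - 16)/6)/(7000 + (-21/((6 + 6) - 36))² + 170*(-21/((6 + 6) - 36))) = ((½)*(⅙)*49)/(7000 + (-21/(12 - 36))² + 170*(-21/(12 - 36))) = 49/(12*(7000 + (-21/(-24))² + 170*(-21/(-24)))) = 49/(12*(7000 + (-21*(-1/24))² + 170*(-21*(-1/24)))) = 49/(12*(7000 + (7/8)² + 170*(7/8))) = 49/(12*(7000 + 49/64 + 595/4)) = 49/(12*(457569/64)) = (49/12)*(64/457569) = 112/196101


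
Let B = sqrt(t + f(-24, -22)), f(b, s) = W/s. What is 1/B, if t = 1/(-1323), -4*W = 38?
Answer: 42*sqrt(828069)/25093 ≈ 1.5231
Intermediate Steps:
W = -19/2 (W = -1/4*38 = -19/2 ≈ -9.5000)
f(b, s) = -19/(2*s)
t = -1/1323 ≈ -0.00075586
B = sqrt(828069)/1386 (B = sqrt(-1/1323 - 19/2/(-22)) = sqrt(-1/1323 - 19/2*(-1/22)) = sqrt(-1/1323 + 19/44) = sqrt(25093/58212) = sqrt(828069)/1386 ≈ 0.65655)
1/B = 1/(sqrt(828069)/1386) = 42*sqrt(828069)/25093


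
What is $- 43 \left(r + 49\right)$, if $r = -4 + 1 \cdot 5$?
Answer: $-2150$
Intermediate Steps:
$r = 1$ ($r = -4 + 5 = 1$)
$- 43 \left(r + 49\right) = - 43 \left(1 + 49\right) = \left(-43\right) 50 = -2150$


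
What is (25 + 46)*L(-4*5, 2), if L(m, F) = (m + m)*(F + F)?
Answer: -11360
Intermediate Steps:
L(m, F) = 4*F*m (L(m, F) = (2*m)*(2*F) = 4*F*m)
(25 + 46)*L(-4*5, 2) = (25 + 46)*(4*2*(-4*5)) = 71*(4*2*(-20)) = 71*(-160) = -11360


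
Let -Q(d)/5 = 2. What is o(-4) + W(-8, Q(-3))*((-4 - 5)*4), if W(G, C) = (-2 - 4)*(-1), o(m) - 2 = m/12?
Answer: -643/3 ≈ -214.33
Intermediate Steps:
o(m) = 2 + m/12
Q(d) = -10 (Q(d) = -5*2 = -10)
W(G, C) = 6 (W(G, C) = -6*(-1) = 6)
o(-4) + W(-8, Q(-3))*((-4 - 5)*4) = (2 + (1/12)*(-4)) + 6*((-4 - 5)*4) = (2 - ⅓) + 6*(-9*4) = 5/3 + 6*(-36) = 5/3 - 216 = -643/3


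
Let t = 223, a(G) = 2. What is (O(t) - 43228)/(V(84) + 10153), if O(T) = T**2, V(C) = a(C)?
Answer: 2167/3385 ≈ 0.64018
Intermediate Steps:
V(C) = 2
(O(t) - 43228)/(V(84) + 10153) = (223**2 - 43228)/(2 + 10153) = (49729 - 43228)/10155 = 6501*(1/10155) = 2167/3385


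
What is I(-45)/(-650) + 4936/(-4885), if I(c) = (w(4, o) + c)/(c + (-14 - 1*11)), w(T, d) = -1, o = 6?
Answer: -22481271/22226750 ≈ -1.0115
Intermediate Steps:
I(c) = (-1 + c)/(-25 + c) (I(c) = (-1 + c)/(c + (-14 - 1*11)) = (-1 + c)/(c + (-14 - 11)) = (-1 + c)/(c - 25) = (-1 + c)/(-25 + c))
I(-45)/(-650) + 4936/(-4885) = ((-1 - 45)/(-25 - 45))/(-650) + 4936/(-4885) = (-46/(-70))*(-1/650) + 4936*(-1/4885) = -1/70*(-46)*(-1/650) - 4936/4885 = (23/35)*(-1/650) - 4936/4885 = -23/22750 - 4936/4885 = -22481271/22226750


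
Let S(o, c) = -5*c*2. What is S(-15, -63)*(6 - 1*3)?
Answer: 1890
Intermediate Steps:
S(o, c) = -10*c
S(-15, -63)*(6 - 1*3) = (-10*(-63))*(6 - 1*3) = 630*(6 - 3) = 630*3 = 1890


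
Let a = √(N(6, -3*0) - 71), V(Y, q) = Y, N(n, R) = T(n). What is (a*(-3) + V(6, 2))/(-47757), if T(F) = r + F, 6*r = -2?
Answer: -2/15919 + 14*I*√3/47757 ≈ -0.00012564 + 0.00050775*I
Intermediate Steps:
r = -⅓ (r = (⅙)*(-2) = -⅓ ≈ -0.33333)
T(F) = -⅓ + F
N(n, R) = -⅓ + n
a = 14*I*√3/3 (a = √((-⅓ + 6) - 71) = √(17/3 - 71) = √(-196/3) = 14*I*√3/3 ≈ 8.0829*I)
(a*(-3) + V(6, 2))/(-47757) = ((14*I*√3/3)*(-3) + 6)/(-47757) = (-14*I*√3 + 6)*(-1/47757) = (6 - 14*I*√3)*(-1/47757) = -2/15919 + 14*I*√3/47757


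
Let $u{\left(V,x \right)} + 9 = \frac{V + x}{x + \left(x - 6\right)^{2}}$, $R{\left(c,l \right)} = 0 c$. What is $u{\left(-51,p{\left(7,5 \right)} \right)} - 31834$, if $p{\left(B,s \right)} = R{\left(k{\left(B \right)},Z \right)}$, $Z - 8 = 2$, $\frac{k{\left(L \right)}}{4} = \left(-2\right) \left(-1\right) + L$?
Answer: $- \frac{382133}{12} \approx -31844.0$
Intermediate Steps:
$k{\left(L \right)} = 8 + 4 L$ ($k{\left(L \right)} = 4 \left(\left(-2\right) \left(-1\right) + L\right) = 4 \left(2 + L\right) = 8 + 4 L$)
$Z = 10$ ($Z = 8 + 2 = 10$)
$R{\left(c,l \right)} = 0$
$p{\left(B,s \right)} = 0$
$u{\left(V,x \right)} = -9 + \frac{V + x}{x + \left(-6 + x\right)^{2}}$ ($u{\left(V,x \right)} = -9 + \frac{V + x}{x + \left(x - 6\right)^{2}} = -9 + \frac{V + x}{x + \left(-6 + x\right)^{2}}$)
$u{\left(-51,p{\left(7,5 \right)} \right)} - 31834 = \frac{-51 - 9 \left(-6 + 0\right)^{2} - 0}{0 + \left(-6 + 0\right)^{2}} - 31834 = \frac{-51 - 9 \left(-6\right)^{2} + 0}{0 + \left(-6\right)^{2}} - 31834 = \frac{-51 - 324 + 0}{0 + 36} - 31834 = \frac{-51 - 324 + 0}{36} - 31834 = \frac{1}{36} \left(-375\right) - 31834 = - \frac{125}{12} - 31834 = - \frac{382133}{12}$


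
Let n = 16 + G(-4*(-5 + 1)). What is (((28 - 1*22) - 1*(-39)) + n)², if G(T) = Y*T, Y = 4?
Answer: 15625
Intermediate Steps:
G(T) = 4*T
n = 80 (n = 16 + 4*(-4*(-5 + 1)) = 16 + 4*(-4*(-4)) = 16 + 4*16 = 16 + 64 = 80)
(((28 - 1*22) - 1*(-39)) + n)² = (((28 - 1*22) - 1*(-39)) + 80)² = (((28 - 22) + 39) + 80)² = ((6 + 39) + 80)² = (45 + 80)² = 125² = 15625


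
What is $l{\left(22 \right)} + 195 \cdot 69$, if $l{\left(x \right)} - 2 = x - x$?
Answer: $13457$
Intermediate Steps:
$l{\left(x \right)} = 2$ ($l{\left(x \right)} = 2 + \left(x - x\right) = 2 + 0 = 2$)
$l{\left(22 \right)} + 195 \cdot 69 = 2 + 195 \cdot 69 = 2 + 13455 = 13457$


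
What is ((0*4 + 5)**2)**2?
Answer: 625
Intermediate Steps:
((0*4 + 5)**2)**2 = ((0 + 5)**2)**2 = (5**2)**2 = 25**2 = 625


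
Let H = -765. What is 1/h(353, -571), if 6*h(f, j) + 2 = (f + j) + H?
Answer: -6/985 ≈ -0.0060914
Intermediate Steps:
h(f, j) = -767/6 + f/6 + j/6 (h(f, j) = -1/3 + ((f + j) - 765)/6 = -1/3 + (-765 + f + j)/6 = -1/3 + (-255/2 + f/6 + j/6) = -767/6 + f/6 + j/6)
1/h(353, -571) = 1/(-767/6 + (1/6)*353 + (1/6)*(-571)) = 1/(-767/6 + 353/6 - 571/6) = 1/(-985/6) = -6/985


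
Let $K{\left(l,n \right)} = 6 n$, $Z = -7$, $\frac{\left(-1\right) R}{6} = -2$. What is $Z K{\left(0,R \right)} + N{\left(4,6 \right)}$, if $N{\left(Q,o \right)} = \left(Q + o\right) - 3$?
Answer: $-497$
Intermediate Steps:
$R = 12$ ($R = \left(-6\right) \left(-2\right) = 12$)
$N{\left(Q,o \right)} = -3 + Q + o$
$Z K{\left(0,R \right)} + N{\left(4,6 \right)} = - 7 \cdot 6 \cdot 12 + \left(-3 + 4 + 6\right) = \left(-7\right) 72 + 7 = -504 + 7 = -497$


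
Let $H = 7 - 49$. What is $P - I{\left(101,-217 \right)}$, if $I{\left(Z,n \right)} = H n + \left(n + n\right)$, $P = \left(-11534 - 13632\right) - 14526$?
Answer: $-48372$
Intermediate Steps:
$P = -39692$ ($P = -25166 - 14526 = -39692$)
$H = -42$ ($H = 7 - 49 = -42$)
$I{\left(Z,n \right)} = - 40 n$ ($I{\left(Z,n \right)} = - 42 n + \left(n + n\right) = - 42 n + 2 n = - 40 n$)
$P - I{\left(101,-217 \right)} = -39692 - \left(-40\right) \left(-217\right) = -39692 - 8680 = -48372$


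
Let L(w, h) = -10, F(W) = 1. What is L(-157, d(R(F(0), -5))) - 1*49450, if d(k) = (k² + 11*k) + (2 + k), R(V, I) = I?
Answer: -49460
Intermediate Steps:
d(k) = 2 + k² + 12*k
L(-157, d(R(F(0), -5))) - 1*49450 = -10 - 1*49450 = -10 - 49450 = -49460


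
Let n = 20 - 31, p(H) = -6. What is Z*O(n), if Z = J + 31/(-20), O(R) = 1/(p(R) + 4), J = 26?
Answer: -489/40 ≈ -12.225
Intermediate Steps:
n = -11
O(R) = -½ (O(R) = 1/(-6 + 4) = 1/(-2) = -½)
Z = 489/20 (Z = 26 + 31/(-20) = 26 + 31*(-1/20) = 26 - 31/20 = 489/20 ≈ 24.450)
Z*O(n) = (489/20)*(-½) = -489/40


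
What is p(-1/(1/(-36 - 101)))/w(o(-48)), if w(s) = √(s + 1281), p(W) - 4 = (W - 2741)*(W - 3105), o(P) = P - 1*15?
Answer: 3864338*√1218/609 ≈ 2.2145e+5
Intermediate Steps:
o(P) = -15 + P (o(P) = P - 15 = -15 + P)
p(W) = 4 + (-3105 + W)*(-2741 + W) (p(W) = 4 + (W - 2741)*(W - 3105) = 4 + (-2741 + W)*(-3105 + W) = 4 + (-3105 + W)*(-2741 + W))
w(s) = √(1281 + s)
p(-1/(1/(-36 - 101)))/w(o(-48)) = (8510809 + (-1/(1/(-36 - 101)))² - (-5846)/(1/(-36 - 101)))/(√(1281 + (-15 - 48))) = (8510809 + (-1/(1/(-137)))² - (-5846)/(1/(-137)))/(√(1281 - 63)) = (8510809 + (-1/(-1/137))² - (-5846)/(-1/137))/(√1218) = (8510809 + (-1*(-137))² - (-5846)*(-137))*(√1218/1218) = (8510809 + 137² - 5846*137)*(√1218/1218) = (8510809 + 18769 - 800902)*(√1218/1218) = 7728676*(√1218/1218) = 3864338*√1218/609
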